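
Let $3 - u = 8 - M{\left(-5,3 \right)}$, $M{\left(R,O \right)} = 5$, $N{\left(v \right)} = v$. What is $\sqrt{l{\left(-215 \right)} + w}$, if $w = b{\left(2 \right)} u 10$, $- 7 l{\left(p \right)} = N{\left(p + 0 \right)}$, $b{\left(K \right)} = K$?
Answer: $\frac{\sqrt{1505}}{7} \approx 5.542$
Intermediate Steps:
$l{\left(p \right)} = - \frac{p}{7}$ ($l{\left(p \right)} = - \frac{p + 0}{7} = - \frac{p}{7}$)
$u = 0$ ($u = 3 - \left(8 - 5\right) = 3 - 3 = 0$)
$w = 0$ ($w = 2 \cdot 0 \cdot 10 = 0 \cdot 10 = 0$)
$\sqrt{l{\left(-215 \right)} + w} = \sqrt{\left(- \frac{1}{7}\right) \left(-215\right) + 0} = \sqrt{\frac{215}{7} + 0} = \sqrt{\frac{215}{7}} = \frac{\sqrt{1505}}{7}$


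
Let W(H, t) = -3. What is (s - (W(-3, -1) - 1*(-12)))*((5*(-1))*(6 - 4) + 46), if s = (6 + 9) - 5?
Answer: 36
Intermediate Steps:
s = 10 (s = 15 - 5 = 10)
(s - (W(-3, -1) - 1*(-12)))*((5*(-1))*(6 - 4) + 46) = (10 - (-3 - 1*(-12)))*((5*(-1))*(6 - 4) + 46) = (10 - (-3 + 12))*(-5*2 + 46) = (10 - 1*9)*(-10 + 46) = (10 - 9)*36 = 1*36 = 36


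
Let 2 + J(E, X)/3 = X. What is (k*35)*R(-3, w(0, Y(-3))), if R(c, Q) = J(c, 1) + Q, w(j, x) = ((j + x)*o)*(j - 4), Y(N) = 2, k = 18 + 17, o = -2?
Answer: 15925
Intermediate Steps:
k = 35
J(E, X) = -6 + 3*X
w(j, x) = (-4 + j)*(-2*j - 2*x) (w(j, x) = ((j + x)*(-2))*(j - 4) = (-2*j - 2*x)*(-4 + j) = (-4 + j)*(-2*j - 2*x))
R(c, Q) = -3 + Q (R(c, Q) = (-6 + 3*1) + Q = (-6 + 3) + Q = -3 + Q)
(k*35)*R(-3, w(0, Y(-3))) = (35*35)*(-3 + (-2*0² + 8*0 + 8*2 - 2*0*2)) = 1225*(-3 + (-2*0 + 0 + 16 + 0)) = 1225*(-3 + (0 + 0 + 16 + 0)) = 1225*(-3 + 16) = 1225*13 = 15925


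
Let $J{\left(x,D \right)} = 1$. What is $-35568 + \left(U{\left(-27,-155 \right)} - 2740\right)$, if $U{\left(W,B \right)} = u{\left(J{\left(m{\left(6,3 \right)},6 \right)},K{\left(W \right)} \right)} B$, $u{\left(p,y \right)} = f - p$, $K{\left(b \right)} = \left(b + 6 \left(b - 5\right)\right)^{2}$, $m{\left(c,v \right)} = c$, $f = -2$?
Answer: $-37843$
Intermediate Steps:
$K{\left(b \right)} = \left(-30 + 7 b\right)^{2}$ ($K{\left(b \right)} = \left(b + 6 \left(-5 + b\right)\right)^{2} = \left(b + \left(-30 + 6 b\right)\right)^{2} = \left(-30 + 7 b\right)^{2}$)
$u{\left(p,y \right)} = -2 - p$
$U{\left(W,B \right)} = - 3 B$ ($U{\left(W,B \right)} = \left(-2 - 1\right) B = - 3 B$)
$-35568 + \left(U{\left(-27,-155 \right)} - 2740\right) = -35568 - 2275 = -37843$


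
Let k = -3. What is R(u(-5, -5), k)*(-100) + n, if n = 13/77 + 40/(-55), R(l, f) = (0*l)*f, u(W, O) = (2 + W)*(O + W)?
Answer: -43/77 ≈ -0.55844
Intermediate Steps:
R(l, f) = 0 (R(l, f) = 0*f = 0)
n = -43/77 (n = 13*(1/77) + 40*(-1/55) = 13/77 - 8/11 = -43/77 ≈ -0.55844)
R(u(-5, -5), k)*(-100) + n = 0*(-100) - 43/77 = 0 - 43/77 = -43/77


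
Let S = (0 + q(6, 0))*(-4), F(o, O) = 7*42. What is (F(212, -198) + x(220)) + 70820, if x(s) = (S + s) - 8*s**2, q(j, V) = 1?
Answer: -315870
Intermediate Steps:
F(o, O) = 294
S = -4 (S = (0 + 1)*(-4) = 1*(-4) = -4)
x(s) = -4 + s - 8*s**2 (x(s) = (-4 + s) - 8*s**2 = -4 + s - 8*s**2)
(F(212, -198) + x(220)) + 70820 = (294 + (-4 + 220 - 8*220**2)) + 70820 = (294 + (-4 + 220 - 8*48400)) + 70820 = (294 + (-4 + 220 - 387200)) + 70820 = (294 - 386984) + 70820 = -386690 + 70820 = -315870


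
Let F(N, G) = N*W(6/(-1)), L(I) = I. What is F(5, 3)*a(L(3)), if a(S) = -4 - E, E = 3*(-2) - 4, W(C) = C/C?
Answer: 30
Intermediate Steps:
W(C) = 1
E = -10 (E = -6 - 4 = -10)
F(N, G) = N (F(N, G) = N*1 = N)
a(S) = 6 (a(S) = -4 - 1*(-10) = -4 + 10 = 6)
F(5, 3)*a(L(3)) = 5*6 = 30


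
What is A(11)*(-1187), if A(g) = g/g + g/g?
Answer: -2374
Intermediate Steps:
A(g) = 2 (A(g) = 1 + 1 = 2)
A(11)*(-1187) = 2*(-1187) = -2374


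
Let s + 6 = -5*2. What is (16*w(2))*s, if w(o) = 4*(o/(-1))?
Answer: 2048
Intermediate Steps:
w(o) = -4*o (w(o) = 4*(o*(-1)) = 4*(-o) = -4*o)
s = -16 (s = -6 - 5*2 = -6 - 10 = -16)
(16*w(2))*s = (16*(-4*2))*(-16) = (16*(-8))*(-16) = -128*(-16) = 2048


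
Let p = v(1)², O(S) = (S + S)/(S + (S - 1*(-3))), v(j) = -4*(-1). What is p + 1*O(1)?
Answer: 82/5 ≈ 16.400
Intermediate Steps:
v(j) = 4
O(S) = 2*S/(3 + 2*S) (O(S) = (2*S)/(S + (S + 3)) = (2*S)/(S + (3 + S)) = (2*S)/(3 + 2*S) = 2*S/(3 + 2*S))
p = 16 (p = 4² = 16)
p + 1*O(1) = 16 + 1*(2*1/(3 + 2*1)) = 16 + 1*(2*1/(3 + 2)) = 16 + 1*(2*1/5) = 16 + 1*(2*1*(⅕)) = 16 + 1*(⅖) = 16 + ⅖ = 82/5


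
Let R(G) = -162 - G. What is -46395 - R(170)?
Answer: -46063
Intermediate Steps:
-46395 - R(170) = -46395 - (-162 - 1*170) = -46395 - (-162 - 170) = -46395 - 1*(-332) = -46395 + 332 = -46063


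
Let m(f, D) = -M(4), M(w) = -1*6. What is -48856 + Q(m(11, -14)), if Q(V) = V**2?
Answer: -48820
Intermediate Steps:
M(w) = -6
m(f, D) = 6 (m(f, D) = -1*(-6) = 6)
-48856 + Q(m(11, -14)) = -48856 + 6**2 = -48856 + 36 = -48820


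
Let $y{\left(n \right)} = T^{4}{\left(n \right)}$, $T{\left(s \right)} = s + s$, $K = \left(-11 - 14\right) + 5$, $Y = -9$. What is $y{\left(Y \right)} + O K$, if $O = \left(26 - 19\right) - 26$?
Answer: $105356$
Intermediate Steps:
$K = -20$ ($K = -25 + 5 = -20$)
$T{\left(s \right)} = 2 s$
$y{\left(n \right)} = 16 n^{4}$ ($y{\left(n \right)} = \left(2 n\right)^{4} = 16 n^{4}$)
$O = -19$ ($O = 7 - 26 = -19$)
$y{\left(Y \right)} + O K = 16 \left(-9\right)^{4} - -380 = 16 \cdot 6561 + 380 = 104976 + 380 = 105356$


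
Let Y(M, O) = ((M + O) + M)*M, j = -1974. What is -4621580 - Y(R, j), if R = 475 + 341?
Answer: -4342508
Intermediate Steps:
R = 816
Y(M, O) = M*(O + 2*M) (Y(M, O) = (O + 2*M)*M = M*(O + 2*M))
-4621580 - Y(R, j) = -4621580 - 816*(-1974 + 2*816) = -4621580 - 816*(-1974 + 1632) = -4621580 - 816*(-342) = -4621580 - 1*(-279072) = -4621580 + 279072 = -4342508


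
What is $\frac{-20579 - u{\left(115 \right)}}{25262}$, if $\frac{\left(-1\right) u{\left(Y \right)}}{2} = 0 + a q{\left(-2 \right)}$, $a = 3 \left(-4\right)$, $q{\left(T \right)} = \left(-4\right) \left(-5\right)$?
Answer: $- \frac{21059}{25262} \approx -0.83362$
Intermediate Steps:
$q{\left(T \right)} = 20$
$a = -12$
$u{\left(Y \right)} = 480$ ($u{\left(Y \right)} = - 2 \left(0 - 240\right) = \left(-2\right) \left(-240\right) = 480$)
$\frac{-20579 - u{\left(115 \right)}}{25262} = \frac{-20579 - 480}{25262} = \left(-20579 - 480\right) \frac{1}{25262} = \left(-21059\right) \frac{1}{25262} = - \frac{21059}{25262}$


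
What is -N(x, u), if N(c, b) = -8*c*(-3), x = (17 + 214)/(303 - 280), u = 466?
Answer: -5544/23 ≈ -241.04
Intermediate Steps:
x = 231/23 ≈ 10.043
N(c, b) = 24*c
-N(x, u) = -24*231/23 = -1*5544/23 = -5544/23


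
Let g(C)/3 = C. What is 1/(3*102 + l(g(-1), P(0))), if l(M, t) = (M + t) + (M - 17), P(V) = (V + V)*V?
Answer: 1/283 ≈ 0.0035336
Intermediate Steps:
g(C) = 3*C
P(V) = 2*V**2 (P(V) = (2*V)*V = 2*V**2)
l(M, t) = -17 + t + 2*M (l(M, t) = (M + t) + (-17 + M) = -17 + t + 2*M)
1/(3*102 + l(g(-1), P(0))) = 1/(3*102 + (-17 + 2*0**2 + 2*(3*(-1)))) = 1/(306 + (-17 + 2*0 + 2*(-3))) = 1/(306 + (-17 + 0 - 6)) = 1/(306 - 23) = 1/283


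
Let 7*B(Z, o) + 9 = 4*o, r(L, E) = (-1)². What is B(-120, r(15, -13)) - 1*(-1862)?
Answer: 13029/7 ≈ 1861.3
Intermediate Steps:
r(L, E) = 1
B(Z, o) = -9/7 + 4*o/7 (B(Z, o) = -9/7 + (4*o)/7 = -9/7 + 4*o/7)
B(-120, r(15, -13)) - 1*(-1862) = (-9/7 + (4/7)*1) - 1*(-1862) = (-9/7 + 4/7) + 1862 = -5/7 + 1862 = 13029/7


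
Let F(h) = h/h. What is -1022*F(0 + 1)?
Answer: -1022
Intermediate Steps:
F(h) = 1
-1022*F(0 + 1) = -1022*1 = -1022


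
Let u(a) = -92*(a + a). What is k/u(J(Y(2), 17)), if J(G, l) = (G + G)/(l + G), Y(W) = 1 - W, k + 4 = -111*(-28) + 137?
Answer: 3241/23 ≈ 140.91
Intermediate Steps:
k = 3241 (k = -4 + (-111*(-28) + 137) = -4 + (3108 + 137) = -4 + 3245 = 3241)
J(G, l) = 2*G/(G + l) (J(G, l) = (2*G)/(G + l) = 2*G/(G + l))
u(a) = -184*a
k/u(J(Y(2), 17)) = 3241/((-368*(1 - 1*2)/((1 - 1*2) + 17))) = 3241/((-368*(1 - 2)/((1 - 2) + 17))) = 3241/((-368*(-1)/(-1 + 17))) = 3241/((-368*(-1)/16)) = 3241/((-184*(-⅛))) = 3241/23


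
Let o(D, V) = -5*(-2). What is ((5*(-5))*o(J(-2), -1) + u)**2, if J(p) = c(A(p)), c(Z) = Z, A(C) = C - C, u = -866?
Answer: 1245456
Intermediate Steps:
A(C) = 0
J(p) = 0
o(D, V) = 10
((5*(-5))*o(J(-2), -1) + u)**2 = ((5*(-5))*10 - 866)**2 = (-25*10 - 866)**2 = (-250 - 866)**2 = (-1116)**2 = 1245456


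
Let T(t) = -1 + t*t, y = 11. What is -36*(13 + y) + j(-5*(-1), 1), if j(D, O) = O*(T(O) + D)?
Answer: -859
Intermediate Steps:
T(t) = -1 + t**2
j(D, O) = O*(-1 + D + O**2) (j(D, O) = O*((-1 + O**2) + D) = O*(-1 + D + O**2))
-36*(13 + y) + j(-5*(-1), 1) = -36*(13 + 11) + 1*(-1 - 5*(-1) + 1**2) = -36*24 + 1*(-1 + 5 + 1) = -864 + 1*5 = -864 + 5 = -859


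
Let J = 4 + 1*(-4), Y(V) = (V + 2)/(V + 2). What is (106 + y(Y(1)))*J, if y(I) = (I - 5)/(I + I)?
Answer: 0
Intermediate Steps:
Y(V) = 1 (Y(V) = (2 + V)/(2 + V) = 1)
J = 0 (J = 4 - 4 = 0)
y(I) = (-5 + I)/(2*I) (y(I) = (-5 + I)/((2*I)) = (-5 + I)*(1/(2*I)) = (-5 + I)/(2*I))
(106 + y(Y(1)))*J = (106 + (1/2)*(-5 + 1)/1)*0 = (106 + (1/2)*1*(-4))*0 = (106 - 2)*0 = 104*0 = 0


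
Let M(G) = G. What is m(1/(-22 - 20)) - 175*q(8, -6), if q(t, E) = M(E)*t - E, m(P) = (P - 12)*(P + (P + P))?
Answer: 4322305/588 ≈ 7350.9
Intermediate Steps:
m(P) = 3*P*(-12 + P) (m(P) = (-12 + P)*(P + 2*P) = (-12 + P)*(3*P) = 3*P*(-12 + P))
q(t, E) = -E + E*t (q(t, E) = E*t - E = -E + E*t)
m(1/(-22 - 20)) - 175*q(8, -6) = 3*(-12 + 1/(-22 - 20))/(-22 - 20) - (-1050)*(-1 + 8) = 3*(-12 + 1/(-42))/(-42) - (-1050)*7 = 3*(-1/42)*(-12 - 1/42) - 175*(-42) = 3*(-1/42)*(-505/42) + 7350 = 505/588 + 7350 = 4322305/588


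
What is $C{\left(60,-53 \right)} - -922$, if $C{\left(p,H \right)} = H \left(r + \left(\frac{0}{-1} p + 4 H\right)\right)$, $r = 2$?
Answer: $12052$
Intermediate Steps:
$C{\left(p,H \right)} = H \left(2 + 4 H\right)$ ($C{\left(p,H \right)} = H \left(2 + \left(\frac{0}{-1} p + 4 H\right)\right) = H \left(2 + \left(0 \left(-1\right) p + 4 H\right)\right) = H \left(2 + \left(0 p + 4 H\right)\right) = H \left(2 + \left(0 + 4 H\right)\right) = H \left(2 + 4 H\right)$)
$C{\left(60,-53 \right)} - -922 = 2 \left(-53\right) \left(1 + 2 \left(-53\right)\right) - -922 = 2 \left(-53\right) \left(1 - 106\right) + 922 = 2 \left(-53\right) \left(-105\right) + 922 = 11130 + 922 = 12052$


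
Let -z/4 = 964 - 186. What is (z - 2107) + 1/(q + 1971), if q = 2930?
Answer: -25578318/4901 ≈ -5219.0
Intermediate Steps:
z = -3112 (z = -4*(964 - 186) = -4*778 = -3112)
(z - 2107) + 1/(q + 1971) = (-3112 - 2107) + 1/(2930 + 1971) = -5219 + 1/4901 = -25578318/4901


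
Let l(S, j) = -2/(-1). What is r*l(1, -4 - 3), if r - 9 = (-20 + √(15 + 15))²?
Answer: 878 - 80*√30 ≈ 439.82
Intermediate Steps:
l(S, j) = 2 (l(S, j) = -2*(-1) = 2)
r = 9 + (-20 + √30)² (r = 9 + (-20 + √(15 + 15))² = 9 + (-20 + √30)² ≈ 219.91)
r*l(1, -4 - 3) = (439 - 40*√30)*2 = 878 - 80*√30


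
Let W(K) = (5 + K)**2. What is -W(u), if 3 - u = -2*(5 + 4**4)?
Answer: -280900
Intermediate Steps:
u = 525 (u = 3 - (-2)*(5 + 4**4) = 3 - (-2)*(5 + 256) = 3 - (-2)*261 = 3 - 1*(-522) = 3 + 522 = 525)
-W(u) = -(5 + 525)**2 = -1*530**2 = -1*280900 = -280900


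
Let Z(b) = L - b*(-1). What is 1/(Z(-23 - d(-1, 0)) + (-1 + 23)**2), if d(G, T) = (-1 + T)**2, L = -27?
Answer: 1/433 ≈ 0.0023095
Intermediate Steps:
Z(b) = -27 + b (Z(b) = -27 - b*(-1) = -27 - (-1)*b = -27 + b)
1/(Z(-23 - d(-1, 0)) + (-1 + 23)**2) = 1/((-27 + (-23 - (-1 + 0)**2)) + (-1 + 23)**2) = 1/((-27 + (-23 - 1*(-1)**2)) + 22**2) = 1/((-27 + (-23 - 1*1)) + 484) = 1/((-27 + (-23 - 1)) + 484) = 1/((-27 - 24) + 484) = 1/(-51 + 484) = 1/433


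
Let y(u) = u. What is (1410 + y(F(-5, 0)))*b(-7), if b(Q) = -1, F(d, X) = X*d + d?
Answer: -1405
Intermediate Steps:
F(d, X) = d + X*d
(1410 + y(F(-5, 0)))*b(-7) = (1410 - 5*(1 + 0))*(-1) = (1410 - 5*1)*(-1) = (1410 - 5)*(-1) = 1405*(-1) = -1405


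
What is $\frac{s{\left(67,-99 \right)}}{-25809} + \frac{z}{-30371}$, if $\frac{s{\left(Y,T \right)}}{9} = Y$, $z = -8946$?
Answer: $\frac{70857867}{261281713} \approx 0.27119$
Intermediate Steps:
$s{\left(Y,T \right)} = 9 Y$
$\frac{s{\left(67,-99 \right)}}{-25809} + \frac{z}{-30371} = \frac{9 \cdot 67}{-25809} - \frac{8946}{-30371} = 603 \left(- \frac{1}{25809}\right) - - \frac{8946}{30371} = - \frac{201}{8603} + \frac{8946}{30371} = \frac{70857867}{261281713}$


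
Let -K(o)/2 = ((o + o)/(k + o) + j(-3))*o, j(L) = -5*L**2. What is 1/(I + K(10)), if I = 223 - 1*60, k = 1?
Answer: 11/11293 ≈ 0.00097405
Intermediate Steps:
K(o) = -2*o*(-45 + 2*o/(1 + o)) (K(o) = -2*((o + o)/(1 + o) - 5*(-3)**2)*o = -2*((2*o)/(1 + o) - 5*9)*o = -2*(2*o/(1 + o) - 45)*o = -2*(-45 + 2*o/(1 + o))*o = -2*o*(-45 + 2*o/(1 + o)))
I = 163 (I = 223 - 60 = 163)
1/(I + K(10)) = 1/(163 + 2*10*(45 + 43*10)/(1 + 10)) = 1/(163 + 2*10*(45 + 430)/11) = 1/(163 + 2*10*(1/11)*475) = 1/(163 + 9500/11) = 1/(11293/11) = 11/11293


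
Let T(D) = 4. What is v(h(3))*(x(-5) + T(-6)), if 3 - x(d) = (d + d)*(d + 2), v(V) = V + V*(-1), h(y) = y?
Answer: 0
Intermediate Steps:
v(V) = 0 (v(V) = V - V = 0)
x(d) = 3 - 2*d*(2 + d) (x(d) = 3 - (d + d)*(d + 2) = 3 - 2*d*(2 + d))
v(h(3))*(x(-5) + T(-6)) = 0*((3 - 4*(-5) - 2*(-5)²) + 4) = 0*((3 + 20 - 2*25) + 4) = 0*((3 + 20 - 50) + 4) = 0*(-27 + 4) = 0*(-23) = 0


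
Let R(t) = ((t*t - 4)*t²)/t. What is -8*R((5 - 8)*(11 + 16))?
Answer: 4248936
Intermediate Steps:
R(t) = t*(-4 + t²) (R(t) = ((t² - 4)*t²)/t = ((-4 + t²)*t²)/t = (t²*(-4 + t²))/t = t*(-4 + t²))
-8*R((5 - 8)*(11 + 16)) = -8*(5 - 8)*(11 + 16)*(-4 + ((5 - 8)*(11 + 16))²) = -8*(-3*27)*(-4 + (-3*27)²) = -(-648)*(-4 + (-81)²) = -(-648)*(-4 + 6561) = -(-648)*6557 = -8*(-531117) = 4248936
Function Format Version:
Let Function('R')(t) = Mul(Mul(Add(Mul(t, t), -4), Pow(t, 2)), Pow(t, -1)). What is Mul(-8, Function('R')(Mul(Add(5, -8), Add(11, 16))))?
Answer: 4248936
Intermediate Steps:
Function('R')(t) = Mul(t, Add(-4, Pow(t, 2))) (Function('R')(t) = Mul(Mul(Add(Pow(t, 2), -4), Pow(t, 2)), Pow(t, -1)) = Mul(Mul(Add(-4, Pow(t, 2)), Pow(t, 2)), Pow(t, -1)) = Mul(Mul(Pow(t, 2), Add(-4, Pow(t, 2))), Pow(t, -1)) = Mul(t, Add(-4, Pow(t, 2))))
Mul(-8, Function('R')(Mul(Add(5, -8), Add(11, 16)))) = Mul(-8, Mul(Mul(Add(5, -8), Add(11, 16)), Add(-4, Pow(Mul(Add(5, -8), Add(11, 16)), 2)))) = Mul(-8, Mul(Mul(-3, 27), Add(-4, Pow(Mul(-3, 27), 2)))) = Mul(-8, Mul(-81, Add(-4, Pow(-81, 2)))) = Mul(-8, Mul(-81, Add(-4, 6561))) = Mul(-8, Mul(-81, 6557)) = Mul(-8, -531117) = 4248936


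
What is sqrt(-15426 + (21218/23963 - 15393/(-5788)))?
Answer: I*sqrt(74170796558988021761)/69348922 ≈ 124.19*I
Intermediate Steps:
sqrt(-15426 + (21218/23963 - 15393/(-5788))) = sqrt(-15426 + (21218*(1/23963) - 15393*(-1/5788))) = sqrt(-15426 + (21218/23963 + 15393/5788)) = sqrt(-15426 + 491672243/138697844) = sqrt(-2139061269301/138697844) = I*sqrt(74170796558988021761)/69348922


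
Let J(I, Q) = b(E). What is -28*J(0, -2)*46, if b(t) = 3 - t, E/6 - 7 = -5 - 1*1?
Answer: 3864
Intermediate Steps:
E = 6 (E = 42 + 6*(-5 - 1*1) = 42 + 6*(-5 - 1) = 42 + 6*(-6) = 42 - 36 = 6)
J(I, Q) = -3 (J(I, Q) = 3 - 1*6 = 3 - 6 = -3)
-28*J(0, -2)*46 = -28*(-3)*46 = 84*46 = 3864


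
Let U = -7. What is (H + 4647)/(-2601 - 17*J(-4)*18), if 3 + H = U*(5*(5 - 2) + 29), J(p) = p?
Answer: -4336/1377 ≈ -3.1489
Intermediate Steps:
H = -311 (H = -3 - 7*(5*(5 - 2) + 29) = -3 - 7*(5*3 + 29) = -3 - 7*(15 + 29) = -3 - 7*44 = -3 - 308 = -311)
(H + 4647)/(-2601 - 17*J(-4)*18) = (-311 + 4647)/(-2601 - 17*(-4)*18) = 4336/(-2601 + 68*18) = 4336/(-2601 + 1224) = 4336/(-1377) = 4336*(-1/1377) = -4336/1377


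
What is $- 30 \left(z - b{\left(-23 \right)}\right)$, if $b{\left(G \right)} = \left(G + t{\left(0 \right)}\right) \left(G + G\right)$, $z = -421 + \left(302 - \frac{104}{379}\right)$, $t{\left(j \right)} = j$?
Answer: $\frac{13385610}{379} \approx 35318.0$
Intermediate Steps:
$z = - \frac{45205}{379}$ ($z = -421 + \left(302 - \frac{104}{379}\right) = -421 + \frac{114354}{379} = - \frac{45205}{379} \approx -119.27$)
$b{\left(G \right)} = 2 G^{2}$ ($b{\left(G \right)} = \left(G + 0\right) \left(G + G\right) = G 2 G = 2 G^{2}$)
$- 30 \left(z - b{\left(-23 \right)}\right) = - 30 \left(- \frac{45205}{379} - 2 \left(-23\right)^{2}\right) = - 30 \left(- \frac{45205}{379} - 2 \cdot 529\right) = - 30 \left(- \frac{45205}{379} - 1058\right) = \left(-30\right) \left(- \frac{446187}{379}\right) = \frac{13385610}{379}$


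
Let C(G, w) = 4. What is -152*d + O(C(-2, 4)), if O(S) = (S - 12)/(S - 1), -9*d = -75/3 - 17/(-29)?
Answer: -36104/87 ≈ -414.99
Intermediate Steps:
d = 236/87 (d = -(-75/3 - 17/(-29))/9 = -(-75*1/3 - 17*(-1/29))/9 = -(-25 + 17/29)/9 = -1/9*(-708/29) = 236/87 ≈ 2.7126)
O(S) = (-12 + S)/(-1 + S)
-152*d + O(C(-2, 4)) = -152*236/87 + (-12 + 4)/(-1 + 4) = -35872/87 - 8/3 = -36104/87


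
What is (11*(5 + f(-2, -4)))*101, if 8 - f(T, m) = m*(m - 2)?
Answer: -12221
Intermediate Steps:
f(T, m) = 8 - m*(-2 + m) (f(T, m) = 8 - m*(m - 2) = 8 - m*(-2 + m))
(11*(5 + f(-2, -4)))*101 = (11*(5 + (8 - 1*(-4)² + 2*(-4))))*101 = (11*(5 + (8 - 1*16 - 8)))*101 = (11*(5 + (8 - 16 - 8)))*101 = (11*(5 - 16))*101 = (11*(-11))*101 = -121*101 = -12221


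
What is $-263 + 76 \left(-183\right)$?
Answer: $-14171$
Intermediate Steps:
$-263 + 76 \left(-183\right) = -263 - 13908 = -14171$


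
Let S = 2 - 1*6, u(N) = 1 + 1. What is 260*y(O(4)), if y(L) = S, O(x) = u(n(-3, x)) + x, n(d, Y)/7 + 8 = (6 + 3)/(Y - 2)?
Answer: -1040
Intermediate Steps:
n(d, Y) = -56 + 63/(-2 + Y) (n(d, Y) = -56 + 7*((6 + 3)/(Y - 2)) = -56 + 7*(9/(-2 + Y)) = -56 + 63/(-2 + Y))
u(N) = 2
S = -4 (S = 2 - 6 = -4)
O(x) = 2 + x
y(L) = -4
260*y(O(4)) = 260*(-4) = -1040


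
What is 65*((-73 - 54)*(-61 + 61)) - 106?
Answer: -106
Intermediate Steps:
65*((-73 - 54)*(-61 + 61)) - 106 = 65*(-127*0) - 106 = 65*0 - 106 = 0 - 106 = -106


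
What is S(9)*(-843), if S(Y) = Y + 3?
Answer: -10116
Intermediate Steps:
S(Y) = 3 + Y
S(9)*(-843) = (3 + 9)*(-843) = 12*(-843) = -10116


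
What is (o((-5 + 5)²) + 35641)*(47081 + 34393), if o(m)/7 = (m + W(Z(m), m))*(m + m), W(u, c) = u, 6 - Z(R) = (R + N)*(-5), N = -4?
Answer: 2903814834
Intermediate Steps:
Z(R) = -14 + 5*R (Z(R) = 6 - (R - 4)*(-5) = 6 - (-4 + R)*(-5) = 6 - (20 - 5*R) = 6 + (-20 + 5*R) = -14 + 5*R)
o(m) = 14*m*(-14 + 6*m) (o(m) = 7*((m + (-14 + 5*m))*(m + m)) = 7*((-14 + 6*m)*(2*m)) = 7*(2*m*(-14 + 6*m)) = 14*m*(-14 + 6*m))
(o((-5 + 5)²) + 35641)*(47081 + 34393) = (28*(-5 + 5)²*(-7 + 3*(-5 + 5)²) + 35641)*(47081 + 34393) = (28*0²*(-7 + 3*0²) + 35641)*81474 = (28*0*(-7 + 3*0) + 35641)*81474 = (28*0*(-7 + 0) + 35641)*81474 = (28*0*(-7) + 35641)*81474 = (0 + 35641)*81474 = 35641*81474 = 2903814834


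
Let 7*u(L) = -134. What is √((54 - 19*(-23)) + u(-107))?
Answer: 3*√2569/7 ≈ 21.722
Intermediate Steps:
u(L) = -134/7 (u(L) = (⅐)*(-134) = -134/7)
√((54 - 19*(-23)) + u(-107)) = √((54 - 19*(-23)) - 134/7) = √((54 + 437) - 134/7) = √(491 - 134/7) = √(3303/7) = 3*√2569/7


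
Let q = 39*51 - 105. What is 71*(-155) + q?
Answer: -9121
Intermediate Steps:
q = 1884 (q = 1989 - 105 = 1884)
71*(-155) + q = 71*(-155) + 1884 = -11005 + 1884 = -9121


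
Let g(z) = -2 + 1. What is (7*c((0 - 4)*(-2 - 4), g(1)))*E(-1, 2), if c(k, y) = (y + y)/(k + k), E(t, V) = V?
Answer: -7/12 ≈ -0.58333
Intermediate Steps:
g(z) = -1
c(k, y) = y/k (c(k, y) = (2*y)/((2*k)) = (2*y)*(1/(2*k)) = y/k)
(7*c((0 - 4)*(-2 - 4), g(1)))*E(-1, 2) = (7*(-1/((0 - 4)*(-2 - 4))))*2 = (7*(-1/((-4*(-6)))))*2 = (7*(-1/24))*2 = -7/24*2 = -7/12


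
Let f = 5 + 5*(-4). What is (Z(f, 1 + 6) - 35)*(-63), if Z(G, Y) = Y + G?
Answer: 2709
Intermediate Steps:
f = -15 (f = 5 - 20 = -15)
Z(G, Y) = G + Y
(Z(f, 1 + 6) - 35)*(-63) = ((-15 + (1 + 6)) - 35)*(-63) = ((-15 + 7) - 35)*(-63) = (-8 - 35)*(-63) = -43*(-63) = 2709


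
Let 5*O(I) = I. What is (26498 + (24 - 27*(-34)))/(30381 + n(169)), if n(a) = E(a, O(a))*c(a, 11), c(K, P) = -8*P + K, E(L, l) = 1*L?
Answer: 2744/4407 ≈ 0.62265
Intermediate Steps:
O(I) = I/5
E(L, l) = L
c(K, P) = K - 8*P
n(a) = a*(-88 + a) (n(a) = a*(a - 8*11) = a*(a - 88) = a*(-88 + a))
(26498 + (24 - 27*(-34)))/(30381 + n(169)) = (26498 + (24 - 27*(-34)))/(30381 + 169*(-88 + 169)) = (26498 + (24 + 918))/(30381 + 169*81) = (26498 + 942)/(30381 + 13689) = 27440/44070 = 27440*(1/44070) = 2744/4407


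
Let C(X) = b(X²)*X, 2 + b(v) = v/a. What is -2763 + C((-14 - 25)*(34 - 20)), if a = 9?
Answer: -18087375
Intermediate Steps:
b(v) = -2 + v/9
C(X) = X*(-2 + X²/9) (C(X) = (-2 + X²/9)*X = X*(-2 + X²/9))
-2763 + C((-14 - 25)*(34 - 20)) = -2763 + ((-14 - 25)*(34 - 20))*(-18 + ((-14 - 25)*(34 - 20))²)/9 = -2763 + (-39*14)*(-18 + (-39*14)²)/9 = -2763 + (⅑)*(-546)*(-18 + (-546)²) = -2763 + (⅑)*(-546)*(-18 + 298116) = -2763 + (⅑)*(-546)*298098 = -2763 - 18084612 = -18087375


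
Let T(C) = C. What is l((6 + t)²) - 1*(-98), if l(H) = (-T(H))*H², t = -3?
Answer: -631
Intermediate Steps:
l(H) = -H³ (l(H) = (-H)*H² = -H³)
l((6 + t)²) - 1*(-98) = -((6 - 3)²)³ - 1*(-98) = -(3²)³ + 98 = -1*9³ + 98 = -1*729 + 98 = -729 + 98 = -631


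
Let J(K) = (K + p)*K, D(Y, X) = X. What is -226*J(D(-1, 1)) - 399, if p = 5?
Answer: -1755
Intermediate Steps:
J(K) = K*(5 + K) (J(K) = (K + 5)*K = (5 + K)*K = K*(5 + K))
-226*J(D(-1, 1)) - 399 = -226*(5 + 1) - 399 = -226*6 - 399 = -1356 - 399 = -1755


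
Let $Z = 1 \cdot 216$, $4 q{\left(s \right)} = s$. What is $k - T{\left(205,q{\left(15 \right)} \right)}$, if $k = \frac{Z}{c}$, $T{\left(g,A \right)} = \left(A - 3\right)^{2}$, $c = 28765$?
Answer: $- \frac{255429}{460240} \approx -0.55499$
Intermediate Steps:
$q{\left(s \right)} = \frac{s}{4}$
$Z = 216$
$T{\left(g,A \right)} = \left(-3 + A\right)^{2}$
$k = \frac{216}{28765} \approx 0.0075091$
$k - T{\left(205,q{\left(15 \right)} \right)} = \frac{216}{28765} - \left(-3 + \frac{1}{4} \cdot 15\right)^{2} = \frac{216}{28765} - \left(-3 + \frac{15}{4}\right)^{2} = \frac{216}{28765} - \left(\frac{3}{4}\right)^{2} = \frac{216}{28765} - \frac{9}{16} = - \frac{255429}{460240}$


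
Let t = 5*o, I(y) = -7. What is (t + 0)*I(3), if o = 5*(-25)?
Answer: 4375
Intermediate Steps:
o = -125
t = -625 (t = 5*(-125) = -625)
(t + 0)*I(3) = (-625 + 0)*(-7) = -625*(-7) = 4375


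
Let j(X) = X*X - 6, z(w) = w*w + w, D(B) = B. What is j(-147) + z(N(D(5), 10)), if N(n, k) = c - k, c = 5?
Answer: 21623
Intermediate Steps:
N(n, k) = 5 - k
z(w) = w + w**2 (z(w) = w**2 + w = w + w**2)
j(X) = -6 + X**2 (j(X) = X**2 - 6 = -6 + X**2)
j(-147) + z(N(D(5), 10)) = (-6 + (-147)**2) + (5 - 1*10)*(1 + (5 - 1*10)) = (-6 + 21609) + (5 - 10)*(1 + (5 - 10)) = 21603 - 5*(1 - 5) = 21603 - 5*(-4) = 21603 + 20 = 21623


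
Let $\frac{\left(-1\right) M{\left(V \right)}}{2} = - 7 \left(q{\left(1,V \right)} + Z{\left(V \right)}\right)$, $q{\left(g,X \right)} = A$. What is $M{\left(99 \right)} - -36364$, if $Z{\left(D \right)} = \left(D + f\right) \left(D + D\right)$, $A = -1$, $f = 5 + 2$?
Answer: $330182$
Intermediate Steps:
$f = 7$
$Z{\left(D \right)} = 2 D \left(7 + D\right)$ ($Z{\left(D \right)} = \left(D + 7\right) \left(D + D\right) = \left(7 + D\right) 2 D = 2 D \left(7 + D\right)$)
$q{\left(g,X \right)} = -1$
$M{\left(V \right)} = -14 + 28 V \left(7 + V\right)$ ($M{\left(V \right)} = - 2 \left(- 7 \left(-1 + 2 V \left(7 + V\right)\right)\right) = - 2 \left(7 - 14 V \left(7 + V\right)\right) = -14 + 28 V \left(7 + V\right)$)
$M{\left(99 \right)} - -36364 = \left(-14 + 28 \cdot 99 \left(7 + 99\right)\right) - -36364 = \left(-14 + 28 \cdot 99 \cdot 106\right) + 36364 = \left(-14 + 293832\right) + 36364 = 293818 + 36364 = 330182$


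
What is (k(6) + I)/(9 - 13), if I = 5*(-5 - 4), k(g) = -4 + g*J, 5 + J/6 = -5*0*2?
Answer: 229/4 ≈ 57.250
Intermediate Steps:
J = -30 (J = -30 + 6*(-5*0*2) = -30 + 6*(0*2) = -30 + 6*0 = -30 + 0 = -30)
k(g) = -4 - 30*g (k(g) = -4 + g*(-30) = -4 - 30*g)
I = -45 (I = 5*(-9) = -45)
(k(6) + I)/(9 - 13) = ((-4 - 30*6) - 45)/(9 - 13) = ((-4 - 180) - 45)/(-4) = -(-184 - 45)/4 = -¼*(-229) = 229/4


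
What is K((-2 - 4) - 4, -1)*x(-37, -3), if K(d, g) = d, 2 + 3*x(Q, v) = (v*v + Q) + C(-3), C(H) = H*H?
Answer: 70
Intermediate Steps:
C(H) = H²
x(Q, v) = 7/3 + Q/3 + v²/3 (x(Q, v) = -⅔ + ((v*v + Q) + (-3)²)/3 = -⅔ + ((v² + Q) + 9)/3 = -⅔ + ((Q + v²) + 9)/3 = -⅔ + (9 + Q + v²)/3 = -⅔ + (3 + Q/3 + v²/3) = 7/3 + Q/3 + v²/3)
K((-2 - 4) - 4, -1)*x(-37, -3) = ((-2 - 4) - 4)*(7/3 + (⅓)*(-37) + (⅓)*(-3)²) = (-6 - 4)*(7/3 - 37/3 + (⅓)*9) = -10*(7/3 - 37/3 + 3) = -10*(-7) = 70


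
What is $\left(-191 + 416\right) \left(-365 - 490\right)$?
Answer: $-192375$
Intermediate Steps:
$\left(-191 + 416\right) \left(-365 - 490\right) = 225 \left(-855\right) = -192375$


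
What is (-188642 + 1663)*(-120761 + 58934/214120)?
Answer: 2417384775583947/107060 ≈ 2.2580e+10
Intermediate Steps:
(-188642 + 1663)*(-120761 + 58934/214120) = -186979*(-120761 + 58934*(1/214120)) = -186979*(-120761 + 29467/107060) = -186979*(-12928643193/107060) = 2417384775583947/107060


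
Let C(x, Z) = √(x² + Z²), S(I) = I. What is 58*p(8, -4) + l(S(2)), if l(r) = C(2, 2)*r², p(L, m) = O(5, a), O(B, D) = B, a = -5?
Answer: 290 + 8*√2 ≈ 301.31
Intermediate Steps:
p(L, m) = 5
C(x, Z) = √(Z² + x²)
l(r) = 2*√2*r² (l(r) = √(2² + 2²)*r² = √(4 + 4)*r² = √8*r² = (2*√2)*r² = 2*√2*r²)
58*p(8, -4) + l(S(2)) = 58*5 + 2*√2*2² = 290 + 2*√2*4 = 290 + 8*√2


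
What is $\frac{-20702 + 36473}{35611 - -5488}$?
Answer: $\frac{15771}{41099} \approx 0.38373$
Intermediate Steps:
$\frac{-20702 + 36473}{35611 - -5488} = \frac{15771}{35611 + 5488} = \frac{15771}{41099}$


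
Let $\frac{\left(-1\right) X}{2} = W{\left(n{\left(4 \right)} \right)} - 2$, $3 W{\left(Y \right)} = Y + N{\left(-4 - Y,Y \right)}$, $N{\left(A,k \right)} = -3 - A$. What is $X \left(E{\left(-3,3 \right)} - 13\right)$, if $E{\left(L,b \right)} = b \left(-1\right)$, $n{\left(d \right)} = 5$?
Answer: $\frac{160}{3} \approx 53.333$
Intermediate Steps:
$E{\left(L,b \right)} = - b$
$W{\left(Y \right)} = \frac{1}{3} + \frac{2 Y}{3}$ ($W{\left(Y \right)} = \frac{Y - \left(-1 - Y\right)}{3} = \frac{Y + \left(-3 + \left(4 + Y\right)\right)}{3} = \frac{Y + \left(1 + Y\right)}{3} = \frac{1 + 2 Y}{3} = \frac{1}{3} + \frac{2 Y}{3}$)
$X = - \frac{10}{3}$ ($X = - 2 \left(\left(\frac{1}{3} + \frac{2}{3} \cdot 5\right) - 2\right) = - 2 \left(\left(\frac{1}{3} + \frac{10}{3}\right) - 2\right) = - 2 \left(\frac{11}{3} - 2\right) = \left(-2\right) \frac{5}{3} = - \frac{10}{3} \approx -3.3333$)
$X \left(E{\left(-3,3 \right)} - 13\right) = - \frac{10 \left(\left(-1\right) 3 - 13\right)}{3} = - \frac{10 \left(-3 - 13\right)}{3} = \left(- \frac{10}{3}\right) \left(-16\right) = \frac{160}{3}$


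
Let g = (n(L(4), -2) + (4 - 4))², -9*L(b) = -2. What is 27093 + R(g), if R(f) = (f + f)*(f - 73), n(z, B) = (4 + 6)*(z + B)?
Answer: 1185731573/6561 ≈ 1.8072e+5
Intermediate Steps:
L(b) = 2/9 (L(b) = -⅑*(-2) = 2/9)
n(z, B) = 10*B + 10*z (n(z, B) = 10*(B + z) = 10*B + 10*z)
g = 25600/81 (g = ((10*(-2) + 10*(2/9)) + (4 - 4))² = ((-20 + 20/9) + 0)² = (-160/9 + 0)² = (-160/9)² = 25600/81 ≈ 316.05)
R(f) = 2*f*(-73 + f) (R(f) = (2*f)*(-73 + f) = 2*f*(-73 + f))
27093 + R(g) = 27093 + 2*(25600/81)*(-73 + 25600/81) = 27093 + 2*(25600/81)*(19687/81) = 27093 + 1007974400/6561 = 1185731573/6561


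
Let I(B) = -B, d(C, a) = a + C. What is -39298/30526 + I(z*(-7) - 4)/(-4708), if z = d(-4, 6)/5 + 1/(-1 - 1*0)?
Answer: -462522197/359291020 ≈ -1.2873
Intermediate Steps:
d(C, a) = C + a
z = -⅗ (z = (-4 + 6)/5 + 1/(-1 - 1*0) = 2*(⅕) + 1/(-1 + 0) = ⅖ + 1/(-1) = ⅖ + 1*(-1) = ⅖ - 1 = -⅗ ≈ -0.60000)
-39298/30526 + I(z*(-7) - 4)/(-4708) = -39298/30526 - (-⅗*(-7) - 4)/(-4708) = -39298*1/30526 - (21/5 - 4)*(-1/4708) = -19649/15263 - 1*⅕*(-1/4708) = -19649/15263 - ⅕*(-1/4708) = -19649/15263 + 1/23540 = -462522197/359291020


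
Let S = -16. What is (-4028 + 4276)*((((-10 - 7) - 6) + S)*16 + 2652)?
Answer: 502944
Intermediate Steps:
(-4028 + 4276)*((((-10 - 7) - 6) + S)*16 + 2652) = (-4028 + 4276)*((((-10 - 7) - 6) - 16)*16 + 2652) = 248*(((-17 - 6) - 16)*16 + 2652) = 248*((-23 - 16)*16 + 2652) = 248*(-39*16 + 2652) = 248*(-624 + 2652) = 248*2028 = 502944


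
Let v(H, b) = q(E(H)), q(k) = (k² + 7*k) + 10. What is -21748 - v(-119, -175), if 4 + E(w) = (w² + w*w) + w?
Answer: -795402752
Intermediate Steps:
E(w) = -4 + w + 2*w² (E(w) = -4 + ((w² + w*w) + w) = -4 + ((w² + w²) + w) = -4 + (2*w² + w) = -4 + (w + 2*w²) = -4 + w + 2*w²)
q(k) = 10 + k² + 7*k
v(H, b) = -18 + (-4 + H + 2*H²)² + 7*H + 14*H² (v(H, b) = 10 + (-4 + H + 2*H²)² + 7*(-4 + H + 2*H²) = 10 + (-4 + H + 2*H²)² + (-28 + 7*H + 14*H²) = -18 + (-4 + H + 2*H²)² + 7*H + 14*H²)
-21748 - v(-119, -175) = -21748 - (-2 - 1*(-119) - 1*(-119)² + 4*(-119)³ + 4*(-119)⁴) = -21748 - (-2 + 119 - 1*14161 + 4*(-1685159) + 4*200533921) = -21748 - (-2 + 119 - 14161 - 6740636 + 802135684) = -21748 - 1*795381004 = -21748 - 795381004 = -795402752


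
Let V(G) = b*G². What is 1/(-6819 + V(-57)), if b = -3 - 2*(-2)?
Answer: -1/3570 ≈ -0.00028011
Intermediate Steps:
b = 1 (b = -3 + 4 = 1)
V(G) = G² (V(G) = 1*G² = G²)
1/(-6819 + V(-57)) = 1/(-6819 + (-57)²) = 1/(-6819 + 3249) = 1/(-3570) = -1/3570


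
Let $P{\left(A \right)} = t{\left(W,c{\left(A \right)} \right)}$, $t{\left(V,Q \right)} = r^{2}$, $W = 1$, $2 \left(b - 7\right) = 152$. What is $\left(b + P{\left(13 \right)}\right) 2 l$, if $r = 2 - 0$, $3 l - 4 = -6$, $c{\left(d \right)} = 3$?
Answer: $-116$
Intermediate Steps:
$b = 83$ ($b = 7 + \frac{1}{2} \cdot 152 = 7 + 76 = 83$)
$l = - \frac{2}{3}$ ($l = \frac{4}{3} + \frac{1}{3} \left(-6\right) = \frac{4}{3} - 2 = - \frac{2}{3} \approx -0.66667$)
$r = 2$ ($r = 2 + 0 = 2$)
$t{\left(V,Q \right)} = 4$ ($t{\left(V,Q \right)} = 2^{2} = 4$)
$P{\left(A \right)} = 4$
$\left(b + P{\left(13 \right)}\right) 2 l = \left(83 + 4\right) 2 \left(- \frac{2}{3}\right) = 87 \left(- \frac{4}{3}\right) = -116$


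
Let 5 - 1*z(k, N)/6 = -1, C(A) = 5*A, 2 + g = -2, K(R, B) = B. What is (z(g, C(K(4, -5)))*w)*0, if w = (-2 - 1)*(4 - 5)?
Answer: 0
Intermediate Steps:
g = -4 (g = -2 - 2 = -4)
z(k, N) = 36 (z(k, N) = 30 - 6*(-1) = 30 + 6 = 36)
w = 3 (w = -3*(-1) = 3)
(z(g, C(K(4, -5)))*w)*0 = (36*3)*0 = 108*0 = 0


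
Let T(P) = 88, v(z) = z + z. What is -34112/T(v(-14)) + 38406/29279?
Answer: -124423190/322069 ≈ -386.32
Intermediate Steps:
v(z) = 2*z
-34112/T(v(-14)) + 38406/29279 = -34112/88 + 38406/29279 = -34112*1/88 + 38406*(1/29279) = -4264/11 + 38406/29279 = -124423190/322069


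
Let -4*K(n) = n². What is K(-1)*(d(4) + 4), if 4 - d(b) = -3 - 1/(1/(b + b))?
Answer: -19/4 ≈ -4.7500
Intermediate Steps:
K(n) = -n²/4
d(b) = 7 + 2*b (d(b) = 4 - (-3 - 1/(1/(b + b))) = 4 - (-3 - 1/(1/(2*b))) = 4 - (-3 - 2*b) = 4 + (3 + 2*b) = 7 + 2*b)
K(-1)*(d(4) + 4) = (-¼*(-1)²)*((7 + 2*4) + 4) = (-¼*1)*((7 + 8) + 4) = -(15 + 4)/4 = -¼*19 = -19/4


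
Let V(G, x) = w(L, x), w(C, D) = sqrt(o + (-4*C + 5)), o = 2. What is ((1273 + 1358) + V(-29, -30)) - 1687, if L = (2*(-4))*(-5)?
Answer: 944 + 3*I*sqrt(17) ≈ 944.0 + 12.369*I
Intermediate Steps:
L = 40 (L = -8*(-5) = 40)
w(C, D) = sqrt(7 - 4*C) (w(C, D) = sqrt(2 + (-4*C + 5)) = sqrt(2 + (5 - 4*C)) = sqrt(7 - 4*C))
V(G, x) = 3*I*sqrt(17) (V(G, x) = sqrt(7 - 4*40) = sqrt(7 - 160) = sqrt(-153) = 3*I*sqrt(17))
((1273 + 1358) + V(-29, -30)) - 1687 = ((1273 + 1358) + 3*I*sqrt(17)) - 1687 = (2631 + 3*I*sqrt(17)) - 1687 = 944 + 3*I*sqrt(17)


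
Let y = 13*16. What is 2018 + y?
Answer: 2226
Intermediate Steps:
y = 208
2018 + y = 2018 + 208 = 2226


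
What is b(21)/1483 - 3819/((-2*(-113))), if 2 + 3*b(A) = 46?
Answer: -16980787/1005474 ≈ -16.888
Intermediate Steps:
b(A) = 44/3 (b(A) = -⅔ + (⅓)*46 = -⅔ + 46/3 = 44/3)
b(21)/1483 - 3819/((-2*(-113))) = (44/3)/1483 - 3819/((-2*(-113))) = (44/3)*(1/1483) - 3819/226 = 44/4449 - 3819*1/226 = 44/4449 - 3819/226 = -16980787/1005474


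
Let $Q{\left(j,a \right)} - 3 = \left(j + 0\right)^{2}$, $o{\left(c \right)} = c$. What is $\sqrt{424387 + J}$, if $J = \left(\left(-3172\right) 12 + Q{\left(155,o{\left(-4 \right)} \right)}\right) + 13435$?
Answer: $\sqrt{423786} \approx 650.99$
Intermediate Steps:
$Q{\left(j,a \right)} = 3 + j^{2}$ ($Q{\left(j,a \right)} = 3 + \left(j + 0\right)^{2} = 3 + j^{2}$)
$J = -601$ ($J = \left(\left(-3172\right) 12 + \left(3 + 155^{2}\right)\right) + 13435 = \left(-38064 + \left(3 + 24025\right)\right) + 13435 = \left(-38064 + 24028\right) + 13435 = -14036 + 13435 = -601$)
$\sqrt{424387 + J} = \sqrt{424387 - 601} = \sqrt{423786}$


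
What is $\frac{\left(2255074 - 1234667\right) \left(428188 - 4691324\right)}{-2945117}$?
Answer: $\frac{4350133816352}{2945117} \approx 1.4771 \cdot 10^{6}$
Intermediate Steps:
$\frac{\left(2255074 - 1234667\right) \left(428188 - 4691324\right)}{-2945117} = 1020407 \left(-4263136\right) \left(- \frac{1}{2945117}\right) = \left(-4350133816352\right) \left(- \frac{1}{2945117}\right) = \frac{4350133816352}{2945117}$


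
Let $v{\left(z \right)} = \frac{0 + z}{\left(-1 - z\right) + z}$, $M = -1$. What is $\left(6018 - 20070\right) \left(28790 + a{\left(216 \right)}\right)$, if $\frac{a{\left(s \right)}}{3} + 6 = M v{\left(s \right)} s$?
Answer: $-2371134480$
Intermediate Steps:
$v{\left(z \right)} = - z$ ($v{\left(z \right)} = \frac{z}{-1} = z \left(-1\right) = - z$)
$a{\left(s \right)} = -18 + 3 s^{2}$ ($a{\left(s \right)} = -18 + 3 - \left(-1\right) s s = -18 + 3 s s = -18 + 3 s^{2}$)
$\left(6018 - 20070\right) \left(28790 + a{\left(216 \right)}\right) = \left(6018 - 20070\right) \left(28790 - \left(18 - 3 \cdot 216^{2}\right)\right) = - 14052 \left(28790 + \left(-18 + 3 \cdot 46656\right)\right) = - 14052 \left(28790 + \left(-18 + 139968\right)\right) = - 14052 \left(28790 + 139950\right) = \left(-14052\right) 168740 = -2371134480$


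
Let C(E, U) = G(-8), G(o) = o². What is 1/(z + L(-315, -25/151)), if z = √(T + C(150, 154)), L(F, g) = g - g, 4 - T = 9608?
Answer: -I*√265/1590 ≈ -0.010238*I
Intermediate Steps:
C(E, U) = 64 (C(E, U) = (-8)² = 64)
T = -9604 (T = 4 - 1*9608 = 4 - 9608 = -9604)
L(F, g) = 0
z = 6*I*√265 (z = √(-9604 + 64) = √(-9540) = 6*I*√265 ≈ 97.673*I)
1/(z + L(-315, -25/151)) = 1/(6*I*√265 + 0) = 1/(6*I*√265) = -I*√265/1590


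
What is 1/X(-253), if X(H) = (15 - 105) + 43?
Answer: -1/47 ≈ -0.021277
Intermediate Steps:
X(H) = -47 (X(H) = -90 + 43 = -47)
1/X(-253) = 1/(-47) = -1/47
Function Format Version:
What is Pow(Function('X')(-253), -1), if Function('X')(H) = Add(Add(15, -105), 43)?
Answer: Rational(-1, 47) ≈ -0.021277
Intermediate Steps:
Function('X')(H) = -47 (Function('X')(H) = Add(-90, 43) = -47)
Pow(Function('X')(-253), -1) = Pow(-47, -1) = Rational(-1, 47)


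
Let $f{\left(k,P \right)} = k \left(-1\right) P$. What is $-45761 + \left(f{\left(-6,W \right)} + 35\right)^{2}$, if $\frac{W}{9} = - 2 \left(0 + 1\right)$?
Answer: $-40432$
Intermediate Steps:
$W = -18$ ($W = 9 \left(- 2 \left(0 + 1\right)\right) = 9 \left(\left(-2\right) 1\right) = 9 \left(-2\right) = -18$)
$f{\left(k,P \right)} = - P k$ ($f{\left(k,P \right)} = - k P = - P k$)
$-45761 + \left(f{\left(-6,W \right)} + 35\right)^{2} = -45761 + \left(\left(-1\right) \left(-18\right) \left(-6\right) + 35\right)^{2} = -45761 + \left(-108 + 35\right)^{2} = -45761 + \left(-73\right)^{2} = -45761 + 5329 = -40432$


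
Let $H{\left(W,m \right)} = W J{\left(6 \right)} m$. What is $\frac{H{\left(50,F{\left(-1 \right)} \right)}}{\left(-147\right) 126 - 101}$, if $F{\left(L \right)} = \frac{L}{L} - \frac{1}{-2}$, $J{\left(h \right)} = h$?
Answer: $- \frac{450}{18623} \approx -0.024164$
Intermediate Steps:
$F{\left(L \right)} = \frac{3}{2}$ ($F{\left(L \right)} = 1 - - \frac{1}{2} = 1 + \frac{1}{2} = \frac{3}{2}$)
$H{\left(W,m \right)} = 6 W m$ ($H{\left(W,m \right)} = W 6 m = 6 W m$)
$\frac{H{\left(50,F{\left(-1 \right)} \right)}}{\left(-147\right) 126 - 101} = \frac{6 \cdot 50 \cdot \frac{3}{2}}{\left(-147\right) 126 - 101} = \frac{450}{-18522 - 101} = \frac{450}{-18623} = 450 \left(- \frac{1}{18623}\right) = - \frac{450}{18623}$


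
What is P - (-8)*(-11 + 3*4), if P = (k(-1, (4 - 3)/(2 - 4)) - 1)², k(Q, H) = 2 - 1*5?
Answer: 24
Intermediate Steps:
k(Q, H) = -3 (k(Q, H) = 2 - 5 = -3)
P = 16 (P = (-3 - 1)² = (-4)² = 16)
P - (-8)*(-11 + 3*4) = 16 - (-8)*(-11 + 3*4) = 16 - (-8)*(-11 + 12) = 16 - (-8) = 16 - 1*(-8) = 16 + 8 = 24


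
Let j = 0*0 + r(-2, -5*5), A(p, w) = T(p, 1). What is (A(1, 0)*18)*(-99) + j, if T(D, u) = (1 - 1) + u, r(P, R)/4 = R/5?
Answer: -1802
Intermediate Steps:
r(P, R) = 4*R/5 (r(P, R) = 4*(R/5) = 4*R/5)
T(D, u) = u (T(D, u) = 0 + u = u)
A(p, w) = 1
j = -20 (j = 0*0 + 4*(-5*5)/5 = 0 + (4/5)*(-25) = 0 - 20 = -20)
(A(1, 0)*18)*(-99) + j = (1*18)*(-99) - 20 = 18*(-99) - 20 = -1782 - 20 = -1802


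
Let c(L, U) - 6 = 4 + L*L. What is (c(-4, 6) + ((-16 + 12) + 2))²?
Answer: 576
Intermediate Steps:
c(L, U) = 10 + L² (c(L, U) = 6 + (4 + L*L) = 6 + (4 + L²) = 10 + L²)
(c(-4, 6) + ((-16 + 12) + 2))² = ((10 + (-4)²) + ((-16 + 12) + 2))² = ((10 + 16) + (-4 + 2))² = (26 - 2)² = 24² = 576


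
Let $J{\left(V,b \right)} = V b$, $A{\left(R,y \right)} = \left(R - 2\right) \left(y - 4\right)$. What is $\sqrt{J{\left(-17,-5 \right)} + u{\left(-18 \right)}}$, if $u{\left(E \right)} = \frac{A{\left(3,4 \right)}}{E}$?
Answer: $\sqrt{85} \approx 9.2195$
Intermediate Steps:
$A{\left(R,y \right)} = \left(-4 + y\right) \left(-2 + R\right)$ ($A{\left(R,y \right)} = \left(-2 + R\right) \left(-4 + y\right) = \left(-4 + y\right) \left(-2 + R\right)$)
$u{\left(E \right)} = 0$ ($u{\left(E \right)} = \frac{8 - 12 - 8 + 3 \cdot 4}{E} = \frac{8 - 12 - 8 + 12}{E} = \frac{0}{E} = 0$)
$\sqrt{J{\left(-17,-5 \right)} + u{\left(-18 \right)}} = \sqrt{\left(-17\right) \left(-5\right) + 0} = \sqrt{85 + 0} = \sqrt{85}$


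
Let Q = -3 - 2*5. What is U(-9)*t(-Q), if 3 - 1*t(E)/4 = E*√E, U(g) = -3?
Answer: -36 + 156*√13 ≈ 526.47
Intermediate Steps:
Q = -13 (Q = -3 - 10 = -13)
t(E) = 12 - 4*E^(3/2) (t(E) = 12 - 4*E*√E = 12 - 4*E^(3/2))
U(-9)*t(-Q) = -3*(12 - 4*13^(3/2)) = -3*(12 - 52*√13) = -36 + 156*√13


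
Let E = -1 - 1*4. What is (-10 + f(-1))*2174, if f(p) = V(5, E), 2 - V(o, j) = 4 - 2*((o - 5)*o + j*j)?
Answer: 82612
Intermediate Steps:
E = -5 (E = -1 - 4 = -5)
V(o, j) = -2 + 2*j**2 + 2*o*(-5 + o) (V(o, j) = 2 - (4 - 2*((o - 5)*o + j*j)) = 2 - (4 - 2*((-5 + o)*o + j**2)) = 2 - (4 - 2*(o*(-5 + o) + j**2)) = 2 - (4 - 2*(j**2 + o*(-5 + o))) = 2 - (4 + (-2*j**2 - 2*o*(-5 + o))) = 2 - (4 - 2*j**2 - 2*o*(-5 + o)) = 2 + (-4 + 2*j**2 + 2*o*(-5 + o)) = -2 + 2*j**2 + 2*o*(-5 + o))
f(p) = 48 (f(p) = -2 - 10*5 + 2*(-5)**2 + 2*5**2 = -2 - 50 + 2*25 + 2*25 = -2 - 50 + 50 + 50 = 48)
(-10 + f(-1))*2174 = (-10 + 48)*2174 = 38*2174 = 82612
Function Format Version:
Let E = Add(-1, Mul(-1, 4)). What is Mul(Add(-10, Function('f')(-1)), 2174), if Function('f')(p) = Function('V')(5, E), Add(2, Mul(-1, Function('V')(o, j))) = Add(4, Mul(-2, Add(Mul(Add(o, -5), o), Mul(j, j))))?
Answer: 82612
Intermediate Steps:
E = -5 (E = Add(-1, -4) = -5)
Function('V')(o, j) = Add(-2, Mul(2, Pow(j, 2)), Mul(2, o, Add(-5, o))) (Function('V')(o, j) = Add(2, Mul(-1, Add(4, Mul(-2, Add(Mul(Add(o, -5), o), Mul(j, j)))))) = Add(2, Mul(-1, Add(4, Mul(-2, Add(Mul(Add(-5, o), o), Pow(j, 2)))))) = Add(2, Mul(-1, Add(4, Mul(-2, Add(Mul(o, Add(-5, o)), Pow(j, 2)))))) = Add(2, Mul(-1, Add(4, Mul(-2, Add(Pow(j, 2), Mul(o, Add(-5, o))))))) = Add(2, Mul(-1, Add(4, Add(Mul(-2, Pow(j, 2)), Mul(-2, o, Add(-5, o)))))) = Add(2, Mul(-1, Add(4, Mul(-2, Pow(j, 2)), Mul(-2, o, Add(-5, o))))) = Add(2, Add(-4, Mul(2, Pow(j, 2)), Mul(2, o, Add(-5, o)))) = Add(-2, Mul(2, Pow(j, 2)), Mul(2, o, Add(-5, o))))
Function('f')(p) = 48 (Function('f')(p) = Add(-2, Mul(-10, 5), Mul(2, Pow(-5, 2)), Mul(2, Pow(5, 2))) = Add(-2, -50, Mul(2, 25), Mul(2, 25)) = Add(-2, -50, 50, 50) = 48)
Mul(Add(-10, Function('f')(-1)), 2174) = Mul(Add(-10, 48), 2174) = Mul(38, 2174) = 82612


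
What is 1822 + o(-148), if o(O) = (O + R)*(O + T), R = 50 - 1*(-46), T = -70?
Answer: 13158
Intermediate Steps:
R = 96 (R = 50 + 46 = 96)
o(O) = (-70 + O)*(96 + O) (o(O) = (O + 96)*(O - 70) = (96 + O)*(-70 + O) = (-70 + O)*(96 + O))
1822 + o(-148) = 1822 + (-6720 + (-148)² + 26*(-148)) = 1822 + (-6720 + 21904 - 3848) = 1822 + 11336 = 13158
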